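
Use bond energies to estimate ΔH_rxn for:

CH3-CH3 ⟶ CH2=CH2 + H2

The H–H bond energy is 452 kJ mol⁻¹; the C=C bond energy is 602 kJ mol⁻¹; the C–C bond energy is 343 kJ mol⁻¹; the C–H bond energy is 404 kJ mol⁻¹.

Bonds broken (reactants):
  C–C: 1 × 343 = 343
  C–H: 6 × 404 = 2424
  Σ(broken) = 2767 kJ
Bonds formed (products):
  C–H: 4 × 404 = 1616
  C=C: 1 × 602 = 602
  H–H: 1 × 452 = 452
  Σ(formed) = 2670 kJ
ΔH = Σ(broken) − Σ(formed) = 2767 − 2670 = +97 kJ

ΔH ≈ +97 kJ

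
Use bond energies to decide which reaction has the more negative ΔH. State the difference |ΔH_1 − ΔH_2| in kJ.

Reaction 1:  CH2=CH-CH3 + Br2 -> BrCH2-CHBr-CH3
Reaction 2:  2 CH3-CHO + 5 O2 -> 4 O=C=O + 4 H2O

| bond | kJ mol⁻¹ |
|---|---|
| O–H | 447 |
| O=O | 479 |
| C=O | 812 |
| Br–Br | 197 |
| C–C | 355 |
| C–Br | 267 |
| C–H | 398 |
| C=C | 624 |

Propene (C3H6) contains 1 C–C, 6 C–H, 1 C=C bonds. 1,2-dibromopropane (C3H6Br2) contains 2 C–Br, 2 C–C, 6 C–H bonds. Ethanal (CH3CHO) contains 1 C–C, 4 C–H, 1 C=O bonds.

Reaction 1:
  Bonds broken (reactants):
    Br–Br: 1 × 197 = 197
    C–C: 1 × 355 = 355
    C–H: 6 × 398 = 2388
    C=C: 1 × 624 = 624
    Σ(broken) = 3564 kJ
  Bonds formed (products):
    C–Br: 2 × 267 = 534
    C–C: 2 × 355 = 710
    C–H: 6 × 398 = 2388
    Σ(formed) = 3632 kJ
  ΔH_1 = 3564 − 3632 = −68 kJ
Reaction 2:
  Bonds broken (reactants):
    C–C: 2 × 355 = 710
    C–H: 8 × 398 = 3184
    C=O: 2 × 812 = 1624
    O=O: 5 × 479 = 2395
    Σ(broken) = 7913 kJ
  Bonds formed (products):
    C=O: 8 × 812 = 6496
    O–H: 8 × 447 = 3576
    Σ(formed) = 10072 kJ
  ΔH_2 = 7913 − 10072 = −2159 kJ
ΔH_1 − ΔH_2 = +2091 kJ, so reaction 2 has the more negative ΔH; |ΔH_1 − ΔH_2| = 2091 kJ.

Reaction 2, by 2091 kJ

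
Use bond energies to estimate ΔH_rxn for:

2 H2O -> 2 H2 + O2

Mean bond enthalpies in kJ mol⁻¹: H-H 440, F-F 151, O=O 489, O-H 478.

ΔH ≈ +543 kJ

Bonds broken (reactants):
  O-H: 4 × 478 = 1912
  Σ(broken) = 1912 kJ
Bonds formed (products):
  H-H: 2 × 440 = 880
  O=O: 1 × 489 = 489
  Σ(formed) = 1369 kJ
ΔH = Σ(broken) − Σ(formed) = 1912 − 1369 = +543 kJ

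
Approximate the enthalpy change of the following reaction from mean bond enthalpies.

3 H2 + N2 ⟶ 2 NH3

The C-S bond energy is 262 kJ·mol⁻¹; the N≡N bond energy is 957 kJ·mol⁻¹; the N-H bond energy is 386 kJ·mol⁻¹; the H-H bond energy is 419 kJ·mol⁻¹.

Bonds broken (reactants):
  H-H: 3 × 419 = 1257
  N≡N: 1 × 957 = 957
  Σ(broken) = 2214 kJ
Bonds formed (products):
  N-H: 6 × 386 = 2316
  Σ(formed) = 2316 kJ
ΔH = Σ(broken) − Σ(formed) = 2214 − 2316 = −102 kJ

ΔH ≈ −102 kJ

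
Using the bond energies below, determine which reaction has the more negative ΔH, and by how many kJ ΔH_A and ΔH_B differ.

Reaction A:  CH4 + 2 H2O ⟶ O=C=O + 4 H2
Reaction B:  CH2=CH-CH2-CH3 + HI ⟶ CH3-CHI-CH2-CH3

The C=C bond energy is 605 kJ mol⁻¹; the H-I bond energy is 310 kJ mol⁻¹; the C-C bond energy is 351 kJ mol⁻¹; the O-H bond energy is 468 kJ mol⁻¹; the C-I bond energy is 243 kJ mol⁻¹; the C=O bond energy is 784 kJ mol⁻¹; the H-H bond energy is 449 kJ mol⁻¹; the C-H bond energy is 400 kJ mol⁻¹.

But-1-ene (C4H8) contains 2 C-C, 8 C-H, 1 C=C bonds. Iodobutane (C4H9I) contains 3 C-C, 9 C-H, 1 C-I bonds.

Reaction B, by 187 kJ

Reaction A:
  Bonds broken (reactants):
    C-H: 4 × 400 = 1600
    O-H: 4 × 468 = 1872
    Σ(broken) = 3472 kJ
  Bonds formed (products):
    C=O: 2 × 784 = 1568
    H-H: 4 × 449 = 1796
    Σ(formed) = 3364 kJ
  ΔH_A = 3472 − 3364 = +108 kJ
Reaction B:
  Bonds broken (reactants):
    C-C: 2 × 351 = 702
    C-H: 8 × 400 = 3200
    C=C: 1 × 605 = 605
    H-I: 1 × 310 = 310
    Σ(broken) = 4817 kJ
  Bonds formed (products):
    C-C: 3 × 351 = 1053
    C-H: 9 × 400 = 3600
    C-I: 1 × 243 = 243
    Σ(formed) = 4896 kJ
  ΔH_B = 4817 − 4896 = −79 kJ
ΔH_A − ΔH_B = +187 kJ, so reaction B has the more negative ΔH; |ΔH_A − ΔH_B| = 187 kJ.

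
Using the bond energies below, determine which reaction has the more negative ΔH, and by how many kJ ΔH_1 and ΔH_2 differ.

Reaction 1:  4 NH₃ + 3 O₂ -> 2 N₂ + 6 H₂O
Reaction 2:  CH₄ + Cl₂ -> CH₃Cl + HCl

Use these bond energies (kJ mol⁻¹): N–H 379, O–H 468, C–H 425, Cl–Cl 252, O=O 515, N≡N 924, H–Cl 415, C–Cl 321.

Reaction 1, by 1312 kJ

Reaction 1:
  Bonds broken (reactants):
    N–H: 12 × 379 = 4548
    O=O: 3 × 515 = 1545
    Σ(broken) = 6093 kJ
  Bonds formed (products):
    N≡N: 2 × 924 = 1848
    O–H: 12 × 468 = 5616
    Σ(formed) = 7464 kJ
  ΔH_1 = 6093 − 7464 = −1371 kJ
Reaction 2:
  Bonds broken (reactants):
    C–H: 4 × 425 = 1700
    Cl–Cl: 1 × 252 = 252
    Σ(broken) = 1952 kJ
  Bonds formed (products):
    C–Cl: 1 × 321 = 321
    C–H: 3 × 425 = 1275
    H–Cl: 1 × 415 = 415
    Σ(formed) = 2011 kJ
  ΔH_2 = 1952 − 2011 = −59 kJ
ΔH_1 − ΔH_2 = −1312 kJ, so reaction 1 has the more negative ΔH; |ΔH_1 − ΔH_2| = 1312 kJ.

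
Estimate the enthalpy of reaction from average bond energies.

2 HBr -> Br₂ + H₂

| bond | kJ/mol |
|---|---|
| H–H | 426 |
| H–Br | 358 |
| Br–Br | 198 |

ΔH ≈ +92 kJ

Bonds broken (reactants):
  H–Br: 2 × 358 = 716
  Σ(broken) = 716 kJ
Bonds formed (products):
  Br–Br: 1 × 198 = 198
  H–H: 1 × 426 = 426
  Σ(formed) = 624 kJ
ΔH = Σ(broken) − Σ(formed) = 716 − 624 = +92 kJ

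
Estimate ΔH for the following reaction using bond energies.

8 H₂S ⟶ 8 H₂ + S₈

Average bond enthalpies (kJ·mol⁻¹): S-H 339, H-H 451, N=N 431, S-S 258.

ΔH ≈ −248 kJ

Bonds broken (reactants):
  S-H: 16 × 339 = 5424
  Σ(broken) = 5424 kJ
Bonds formed (products):
  H-H: 8 × 451 = 3608
  S-S: 8 × 258 = 2064
  Σ(formed) = 5672 kJ
ΔH = Σ(broken) − Σ(formed) = 5424 − 5672 = −248 kJ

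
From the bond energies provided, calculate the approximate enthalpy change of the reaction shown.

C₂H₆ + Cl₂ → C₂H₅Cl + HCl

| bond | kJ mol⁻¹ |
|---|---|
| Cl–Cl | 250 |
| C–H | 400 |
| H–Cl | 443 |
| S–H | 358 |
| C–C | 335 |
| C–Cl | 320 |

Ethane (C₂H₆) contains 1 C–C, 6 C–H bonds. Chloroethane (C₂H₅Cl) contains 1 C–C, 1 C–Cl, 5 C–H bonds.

ΔH ≈ −113 kJ

Bonds broken (reactants):
  C–C: 1 × 335 = 335
  C–H: 6 × 400 = 2400
  Cl–Cl: 1 × 250 = 250
  Σ(broken) = 2985 kJ
Bonds formed (products):
  C–C: 1 × 335 = 335
  C–Cl: 1 × 320 = 320
  C–H: 5 × 400 = 2000
  H–Cl: 1 × 443 = 443
  Σ(formed) = 3098 kJ
ΔH = Σ(broken) − Σ(formed) = 2985 − 3098 = −113 kJ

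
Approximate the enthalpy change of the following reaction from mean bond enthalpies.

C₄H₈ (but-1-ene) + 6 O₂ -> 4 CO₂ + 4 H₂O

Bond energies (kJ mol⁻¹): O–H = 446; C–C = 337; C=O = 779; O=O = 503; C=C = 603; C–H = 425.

ΔH ≈ −2105 kJ

Bonds broken (reactants):
  C–C: 2 × 337 = 674
  C–H: 8 × 425 = 3400
  C=C: 1 × 603 = 603
  O=O: 6 × 503 = 3018
  Σ(broken) = 7695 kJ
Bonds formed (products):
  C=O: 8 × 779 = 6232
  O–H: 8 × 446 = 3568
  Σ(formed) = 9800 kJ
ΔH = Σ(broken) − Σ(formed) = 7695 − 9800 = −2105 kJ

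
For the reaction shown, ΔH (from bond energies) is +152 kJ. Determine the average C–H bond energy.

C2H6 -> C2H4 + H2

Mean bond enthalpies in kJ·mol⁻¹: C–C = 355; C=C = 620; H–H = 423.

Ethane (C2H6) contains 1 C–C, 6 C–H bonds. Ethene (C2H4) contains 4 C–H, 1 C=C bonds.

D(C–H) ≈ 420 kJ/mol

Let D be the C–H bond energy.
Σ(broken) = 1×355 + 6×D = 355 + 6D
Σ(formed) = 4×D + 1×620 + 1×423 = 1043 + 4D
ΔH = Σ(broken) − Σ(formed) = (355 + 6D) − (1043 + 4D) = −688 + 2D
Setting this equal to +152 kJ gives 2D = 840, so D = 420 kJ/mol.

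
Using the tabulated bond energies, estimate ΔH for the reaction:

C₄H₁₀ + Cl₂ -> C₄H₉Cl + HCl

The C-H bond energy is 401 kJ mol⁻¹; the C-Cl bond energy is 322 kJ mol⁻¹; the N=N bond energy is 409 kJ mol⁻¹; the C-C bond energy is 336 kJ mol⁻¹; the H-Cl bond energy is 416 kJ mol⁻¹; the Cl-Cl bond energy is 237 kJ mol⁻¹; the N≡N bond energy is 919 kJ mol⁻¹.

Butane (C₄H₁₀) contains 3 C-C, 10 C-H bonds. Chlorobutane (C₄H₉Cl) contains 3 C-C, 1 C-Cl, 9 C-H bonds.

Bonds broken (reactants):
  C-C: 3 × 336 = 1008
  C-H: 10 × 401 = 4010
  Cl-Cl: 1 × 237 = 237
  Σ(broken) = 5255 kJ
Bonds formed (products):
  C-C: 3 × 336 = 1008
  C-Cl: 1 × 322 = 322
  C-H: 9 × 401 = 3609
  H-Cl: 1 × 416 = 416
  Σ(formed) = 5355 kJ
ΔH = Σ(broken) − Σ(formed) = 5255 − 5355 = −100 kJ

ΔH ≈ −100 kJ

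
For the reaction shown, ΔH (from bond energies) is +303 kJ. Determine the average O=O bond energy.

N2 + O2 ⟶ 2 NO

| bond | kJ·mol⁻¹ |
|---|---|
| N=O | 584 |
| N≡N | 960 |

Let D be the O=O bond energy.
Σ(broken) = 1×960 + 1×D = 960 + D
Σ(formed) = 2×584 = 1168
ΔH = Σ(broken) − Σ(formed) = (960 + D) − (1168) = −208 + D
Setting this equal to +303 kJ gives D = 511 kJ/mol.

D(O=O) ≈ 511 kJ/mol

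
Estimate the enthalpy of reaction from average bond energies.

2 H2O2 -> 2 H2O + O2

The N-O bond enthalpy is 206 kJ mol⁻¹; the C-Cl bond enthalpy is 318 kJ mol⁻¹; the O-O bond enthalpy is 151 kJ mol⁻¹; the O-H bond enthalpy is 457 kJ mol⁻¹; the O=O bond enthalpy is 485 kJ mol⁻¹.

Bonds broken (reactants):
  O-H: 4 × 457 = 1828
  O-O: 2 × 151 = 302
  Σ(broken) = 2130 kJ
Bonds formed (products):
  O-H: 4 × 457 = 1828
  O=O: 1 × 485 = 485
  Σ(formed) = 2313 kJ
ΔH = Σ(broken) − Σ(formed) = 2130 − 2313 = −183 kJ

ΔH ≈ −183 kJ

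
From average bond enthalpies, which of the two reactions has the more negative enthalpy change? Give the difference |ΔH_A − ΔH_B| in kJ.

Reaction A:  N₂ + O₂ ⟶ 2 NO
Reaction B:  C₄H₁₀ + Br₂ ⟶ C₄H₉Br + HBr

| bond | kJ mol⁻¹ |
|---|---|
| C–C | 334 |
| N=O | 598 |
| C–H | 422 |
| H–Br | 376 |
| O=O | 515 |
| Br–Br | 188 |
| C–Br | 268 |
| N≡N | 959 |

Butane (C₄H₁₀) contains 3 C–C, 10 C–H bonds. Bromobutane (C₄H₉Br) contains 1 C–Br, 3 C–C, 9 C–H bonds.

Reaction A:
  Bonds broken (reactants):
    N≡N: 1 × 959 = 959
    O=O: 1 × 515 = 515
    Σ(broken) = 1474 kJ
  Bonds formed (products):
    N=O: 2 × 598 = 1196
    Σ(formed) = 1196 kJ
  ΔH_A = 1474 − 1196 = +278 kJ
Reaction B:
  Bonds broken (reactants):
    Br–Br: 1 × 188 = 188
    C–C: 3 × 334 = 1002
    C–H: 10 × 422 = 4220
    Σ(broken) = 5410 kJ
  Bonds formed (products):
    C–Br: 1 × 268 = 268
    C–C: 3 × 334 = 1002
    C–H: 9 × 422 = 3798
    H–Br: 1 × 376 = 376
    Σ(formed) = 5444 kJ
  ΔH_B = 5410 − 5444 = −34 kJ
ΔH_A − ΔH_B = +312 kJ, so reaction B has the more negative ΔH; |ΔH_A − ΔH_B| = 312 kJ.

Reaction B, by 312 kJ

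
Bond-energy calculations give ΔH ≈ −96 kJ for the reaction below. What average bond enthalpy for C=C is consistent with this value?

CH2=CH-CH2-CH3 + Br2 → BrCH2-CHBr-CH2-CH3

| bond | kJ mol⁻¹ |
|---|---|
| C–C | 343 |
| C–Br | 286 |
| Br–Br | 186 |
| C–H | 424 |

Let D be the C=C bond energy.
Σ(broken) = 1×186 + 2×343 + 8×424 + 1×D = 4264 + D
Σ(formed) = 2×286 + 3×343 + 8×424 = 4993
ΔH = Σ(broken) − Σ(formed) = (4264 + D) − (4993) = −729 + D
Setting this equal to −96 kJ gives D = 633 kJ/mol.

D(C=C) ≈ 633 kJ/mol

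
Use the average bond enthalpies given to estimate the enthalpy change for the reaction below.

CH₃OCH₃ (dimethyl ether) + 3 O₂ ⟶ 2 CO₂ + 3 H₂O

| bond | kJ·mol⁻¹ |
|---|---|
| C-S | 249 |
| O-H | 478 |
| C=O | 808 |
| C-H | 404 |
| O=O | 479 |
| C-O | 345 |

ΔH ≈ −1549 kJ

Bonds broken (reactants):
  C-H: 6 × 404 = 2424
  C-O: 2 × 345 = 690
  O=O: 3 × 479 = 1437
  Σ(broken) = 4551 kJ
Bonds formed (products):
  C=O: 4 × 808 = 3232
  O-H: 6 × 478 = 2868
  Σ(formed) = 6100 kJ
ΔH = Σ(broken) − Σ(formed) = 4551 − 6100 = −1549 kJ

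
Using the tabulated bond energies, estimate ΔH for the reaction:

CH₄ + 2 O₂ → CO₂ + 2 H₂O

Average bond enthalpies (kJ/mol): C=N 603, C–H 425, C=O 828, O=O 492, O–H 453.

ΔH ≈ −784 kJ

Bonds broken (reactants):
  C–H: 4 × 425 = 1700
  O=O: 2 × 492 = 984
  Σ(broken) = 2684 kJ
Bonds formed (products):
  C=O: 2 × 828 = 1656
  O–H: 4 × 453 = 1812
  Σ(formed) = 3468 kJ
ΔH = Σ(broken) − Σ(formed) = 2684 − 3468 = −784 kJ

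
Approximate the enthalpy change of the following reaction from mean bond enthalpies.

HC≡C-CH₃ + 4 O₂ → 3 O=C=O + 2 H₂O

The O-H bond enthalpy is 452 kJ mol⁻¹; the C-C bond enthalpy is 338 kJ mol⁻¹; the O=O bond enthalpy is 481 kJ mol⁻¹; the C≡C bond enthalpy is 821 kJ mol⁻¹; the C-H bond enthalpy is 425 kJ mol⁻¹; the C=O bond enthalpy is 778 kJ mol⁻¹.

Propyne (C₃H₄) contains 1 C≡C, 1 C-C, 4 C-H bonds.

Bonds broken (reactants):
  C≡C: 1 × 821 = 821
  C-C: 1 × 338 = 338
  C-H: 4 × 425 = 1700
  O=O: 4 × 481 = 1924
  Σ(broken) = 4783 kJ
Bonds formed (products):
  C=O: 6 × 778 = 4668
  O-H: 4 × 452 = 1808
  Σ(formed) = 6476 kJ
ΔH = Σ(broken) − Σ(formed) = 4783 − 6476 = −1693 kJ

ΔH ≈ −1693 kJ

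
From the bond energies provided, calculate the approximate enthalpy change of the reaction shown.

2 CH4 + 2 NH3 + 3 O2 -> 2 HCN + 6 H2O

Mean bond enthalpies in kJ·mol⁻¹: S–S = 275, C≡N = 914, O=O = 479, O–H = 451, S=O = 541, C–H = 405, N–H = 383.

ΔH ≈ −1075 kJ

Bonds broken (reactants):
  C–H: 8 × 405 = 3240
  N–H: 6 × 383 = 2298
  O=O: 3 × 479 = 1437
  Σ(broken) = 6975 kJ
Bonds formed (products):
  C≡N: 2 × 914 = 1828
  C–H: 2 × 405 = 810
  O–H: 12 × 451 = 5412
  Σ(formed) = 8050 kJ
ΔH = Σ(broken) − Σ(formed) = 6975 − 8050 = −1075 kJ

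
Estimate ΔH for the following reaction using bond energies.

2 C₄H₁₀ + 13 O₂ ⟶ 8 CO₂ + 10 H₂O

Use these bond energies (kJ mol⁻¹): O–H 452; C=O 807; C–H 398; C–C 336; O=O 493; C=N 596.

ΔH ≈ −5567 kJ

Bonds broken (reactants):
  C–C: 6 × 336 = 2016
  C–H: 20 × 398 = 7960
  O=O: 13 × 493 = 6409
  Σ(broken) = 16385 kJ
Bonds formed (products):
  C=O: 16 × 807 = 12912
  O–H: 20 × 452 = 9040
  Σ(formed) = 21952 kJ
ΔH = Σ(broken) − Σ(formed) = 16385 − 21952 = −5567 kJ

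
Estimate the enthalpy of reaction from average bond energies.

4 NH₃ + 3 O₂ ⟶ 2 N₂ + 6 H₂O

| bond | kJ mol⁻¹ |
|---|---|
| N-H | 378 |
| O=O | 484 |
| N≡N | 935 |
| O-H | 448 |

ΔH ≈ −1258 kJ

Bonds broken (reactants):
  N-H: 12 × 378 = 4536
  O=O: 3 × 484 = 1452
  Σ(broken) = 5988 kJ
Bonds formed (products):
  N≡N: 2 × 935 = 1870
  O-H: 12 × 448 = 5376
  Σ(formed) = 7246 kJ
ΔH = Σ(broken) − Σ(formed) = 5988 − 7246 = −1258 kJ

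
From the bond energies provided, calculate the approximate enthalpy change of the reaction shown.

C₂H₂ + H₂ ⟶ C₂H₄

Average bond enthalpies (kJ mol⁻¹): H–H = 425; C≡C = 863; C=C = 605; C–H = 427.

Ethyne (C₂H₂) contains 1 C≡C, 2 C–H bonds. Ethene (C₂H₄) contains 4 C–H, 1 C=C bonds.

Bonds broken (reactants):
  C≡C: 1 × 863 = 863
  C–H: 2 × 427 = 854
  H–H: 1 × 425 = 425
  Σ(broken) = 2142 kJ
Bonds formed (products):
  C–H: 4 × 427 = 1708
  C=C: 1 × 605 = 605
  Σ(formed) = 2313 kJ
ΔH = Σ(broken) − Σ(formed) = 2142 − 2313 = −171 kJ

ΔH ≈ −171 kJ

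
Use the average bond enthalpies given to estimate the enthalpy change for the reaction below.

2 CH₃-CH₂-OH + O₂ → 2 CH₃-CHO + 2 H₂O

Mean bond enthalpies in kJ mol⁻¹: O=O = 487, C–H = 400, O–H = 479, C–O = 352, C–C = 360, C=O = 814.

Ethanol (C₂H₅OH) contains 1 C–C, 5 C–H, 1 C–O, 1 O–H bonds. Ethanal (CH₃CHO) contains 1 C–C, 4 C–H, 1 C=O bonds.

ΔH ≈ −595 kJ

Bonds broken (reactants):
  C–C: 2 × 360 = 720
  C–H: 10 × 400 = 4000
  C–O: 2 × 352 = 704
  O–H: 2 × 479 = 958
  O=O: 1 × 487 = 487
  Σ(broken) = 6869 kJ
Bonds formed (products):
  C–C: 2 × 360 = 720
  C–H: 8 × 400 = 3200
  C=O: 2 × 814 = 1628
  O–H: 4 × 479 = 1916
  Σ(formed) = 7464 kJ
ΔH = Σ(broken) − Σ(formed) = 6869 − 7464 = −595 kJ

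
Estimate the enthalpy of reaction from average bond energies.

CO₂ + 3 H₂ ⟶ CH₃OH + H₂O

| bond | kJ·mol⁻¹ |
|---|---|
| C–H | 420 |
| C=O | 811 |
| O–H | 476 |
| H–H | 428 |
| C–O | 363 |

ΔH ≈ −145 kJ

Bonds broken (reactants):
  C=O: 2 × 811 = 1622
  H–H: 3 × 428 = 1284
  Σ(broken) = 2906 kJ
Bonds formed (products):
  C–H: 3 × 420 = 1260
  C–O: 1 × 363 = 363
  O–H: 3 × 476 = 1428
  Σ(formed) = 3051 kJ
ΔH = Σ(broken) − Σ(formed) = 2906 − 3051 = −145 kJ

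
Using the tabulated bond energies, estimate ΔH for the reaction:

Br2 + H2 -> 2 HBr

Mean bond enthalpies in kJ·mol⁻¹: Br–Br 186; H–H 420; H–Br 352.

Bonds broken (reactants):
  Br–Br: 1 × 186 = 186
  H–H: 1 × 420 = 420
  Σ(broken) = 606 kJ
Bonds formed (products):
  H–Br: 2 × 352 = 704
  Σ(formed) = 704 kJ
ΔH = Σ(broken) − Σ(formed) = 606 − 704 = −98 kJ

ΔH ≈ −98 kJ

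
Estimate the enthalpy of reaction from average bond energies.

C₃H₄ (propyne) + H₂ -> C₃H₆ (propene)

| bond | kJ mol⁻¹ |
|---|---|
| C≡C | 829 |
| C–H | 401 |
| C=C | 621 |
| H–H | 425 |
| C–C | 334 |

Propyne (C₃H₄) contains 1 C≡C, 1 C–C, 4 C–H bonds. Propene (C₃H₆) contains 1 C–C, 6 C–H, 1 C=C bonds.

ΔH ≈ −169 kJ

Bonds broken (reactants):
  C≡C: 1 × 829 = 829
  C–C: 1 × 334 = 334
  C–H: 4 × 401 = 1604
  H–H: 1 × 425 = 425
  Σ(broken) = 3192 kJ
Bonds formed (products):
  C–C: 1 × 334 = 334
  C–H: 6 × 401 = 2406
  C=C: 1 × 621 = 621
  Σ(formed) = 3361 kJ
ΔH = Σ(broken) − Σ(formed) = 3192 − 3361 = −169 kJ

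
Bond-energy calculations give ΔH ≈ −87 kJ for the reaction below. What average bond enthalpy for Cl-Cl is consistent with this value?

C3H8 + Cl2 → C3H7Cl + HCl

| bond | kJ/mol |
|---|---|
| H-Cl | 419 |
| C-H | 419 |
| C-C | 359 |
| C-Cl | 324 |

D(Cl-Cl) ≈ 237 kJ/mol

Let D be the Cl-Cl bond energy.
Σ(broken) = 2×359 + 8×419 + 1×D = 4070 + D
Σ(formed) = 2×359 + 1×324 + 7×419 + 1×419 = 4394
ΔH = Σ(broken) − Σ(formed) = (4070 + D) − (4394) = −324 + D
Setting this equal to −87 kJ gives D = 237 kJ/mol.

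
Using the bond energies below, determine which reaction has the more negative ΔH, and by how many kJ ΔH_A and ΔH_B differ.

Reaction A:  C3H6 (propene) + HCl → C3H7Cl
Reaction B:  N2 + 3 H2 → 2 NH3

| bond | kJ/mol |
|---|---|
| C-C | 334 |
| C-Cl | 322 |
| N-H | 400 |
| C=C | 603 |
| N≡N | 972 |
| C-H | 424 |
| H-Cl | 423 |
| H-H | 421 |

Reaction B, by 111 kJ

Reaction A:
  Bonds broken (reactants):
    C-C: 1 × 334 = 334
    C-H: 6 × 424 = 2544
    C=C: 1 × 603 = 603
    H-Cl: 1 × 423 = 423
    Σ(broken) = 3904 kJ
  Bonds formed (products):
    C-C: 2 × 334 = 668
    C-Cl: 1 × 322 = 322
    C-H: 7 × 424 = 2968
    Σ(formed) = 3958 kJ
  ΔH_A = 3904 − 3958 = −54 kJ
Reaction B:
  Bonds broken (reactants):
    H-H: 3 × 421 = 1263
    N≡N: 1 × 972 = 972
    Σ(broken) = 2235 kJ
  Bonds formed (products):
    N-H: 6 × 400 = 2400
    Σ(formed) = 2400 kJ
  ΔH_B = 2235 − 2400 = −165 kJ
ΔH_A − ΔH_B = +111 kJ, so reaction B has the more negative ΔH; |ΔH_A − ΔH_B| = 111 kJ.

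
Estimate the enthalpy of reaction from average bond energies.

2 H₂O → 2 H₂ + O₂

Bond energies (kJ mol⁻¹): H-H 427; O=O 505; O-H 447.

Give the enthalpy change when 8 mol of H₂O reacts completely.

Bonds broken (reactants):
  O-H: 4 × 447 = 1788
  Σ(broken) = 1788 kJ
Bonds formed (products):
  H-H: 2 × 427 = 854
  O=O: 1 × 505 = 505
  Σ(formed) = 1359 kJ
ΔH = Σ(broken) − Σ(formed) = 1788 − 1359 = +429 kJ
For 4× the reaction as written: 4 × (+429) = +1716 kJ

ΔH = +1716 kJ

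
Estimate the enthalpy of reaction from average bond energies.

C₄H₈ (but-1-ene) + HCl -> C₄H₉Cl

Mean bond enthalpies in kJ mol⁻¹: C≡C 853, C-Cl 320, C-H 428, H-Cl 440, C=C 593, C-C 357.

Bonds broken (reactants):
  C-C: 2 × 357 = 714
  C-H: 8 × 428 = 3424
  C=C: 1 × 593 = 593
  H-Cl: 1 × 440 = 440
  Σ(broken) = 5171 kJ
Bonds formed (products):
  C-C: 3 × 357 = 1071
  C-Cl: 1 × 320 = 320
  C-H: 9 × 428 = 3852
  Σ(formed) = 5243 kJ
ΔH = Σ(broken) − Σ(formed) = 5171 − 5243 = −72 kJ

ΔH ≈ −72 kJ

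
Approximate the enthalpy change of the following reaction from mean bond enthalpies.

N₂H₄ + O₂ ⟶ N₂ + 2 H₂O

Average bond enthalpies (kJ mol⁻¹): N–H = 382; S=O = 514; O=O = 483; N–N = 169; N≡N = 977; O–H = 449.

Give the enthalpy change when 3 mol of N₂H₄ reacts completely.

ΔH = −1779 kJ

Bonds broken (reactants):
  N–H: 4 × 382 = 1528
  N–N: 1 × 169 = 169
  O=O: 1 × 483 = 483
  Σ(broken) = 2180 kJ
Bonds formed (products):
  N≡N: 1 × 977 = 977
  O–H: 4 × 449 = 1796
  Σ(formed) = 2773 kJ
ΔH = Σ(broken) − Σ(formed) = 2180 − 2773 = −593 kJ
For 3× the reaction as written: 3 × (−593) = −1779 kJ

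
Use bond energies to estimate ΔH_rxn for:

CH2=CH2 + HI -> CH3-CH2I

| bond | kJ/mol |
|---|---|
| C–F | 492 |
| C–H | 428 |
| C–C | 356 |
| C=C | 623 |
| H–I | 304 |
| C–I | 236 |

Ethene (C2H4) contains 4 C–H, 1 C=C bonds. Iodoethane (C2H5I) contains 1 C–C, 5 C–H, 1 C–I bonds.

Bonds broken (reactants):
  C–H: 4 × 428 = 1712
  C=C: 1 × 623 = 623
  H–I: 1 × 304 = 304
  Σ(broken) = 2639 kJ
Bonds formed (products):
  C–C: 1 × 356 = 356
  C–H: 5 × 428 = 2140
  C–I: 1 × 236 = 236
  Σ(formed) = 2732 kJ
ΔH = Σ(broken) − Σ(formed) = 2639 − 2732 = −93 kJ

ΔH ≈ −93 kJ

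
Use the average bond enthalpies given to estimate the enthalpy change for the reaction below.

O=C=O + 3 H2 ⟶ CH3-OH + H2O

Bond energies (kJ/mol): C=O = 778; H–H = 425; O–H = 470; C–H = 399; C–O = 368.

Bonds broken (reactants):
  C=O: 2 × 778 = 1556
  H–H: 3 × 425 = 1275
  Σ(broken) = 2831 kJ
Bonds formed (products):
  C–H: 3 × 399 = 1197
  C–O: 1 × 368 = 368
  O–H: 3 × 470 = 1410
  Σ(formed) = 2975 kJ
ΔH = Σ(broken) − Σ(formed) = 2831 − 2975 = −144 kJ

ΔH ≈ −144 kJ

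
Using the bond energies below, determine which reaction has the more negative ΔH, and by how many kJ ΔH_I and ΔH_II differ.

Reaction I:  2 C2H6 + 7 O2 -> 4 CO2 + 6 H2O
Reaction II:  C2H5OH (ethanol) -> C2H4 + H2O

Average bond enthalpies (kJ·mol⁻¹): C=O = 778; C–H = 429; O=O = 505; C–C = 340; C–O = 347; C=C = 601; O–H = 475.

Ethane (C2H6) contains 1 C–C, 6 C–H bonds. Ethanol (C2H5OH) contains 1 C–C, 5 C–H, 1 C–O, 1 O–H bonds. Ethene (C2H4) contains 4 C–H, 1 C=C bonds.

Reaction I:
  Bonds broken (reactants):
    C–C: 2 × 340 = 680
    C–H: 12 × 429 = 5148
    O=O: 7 × 505 = 3535
    Σ(broken) = 9363 kJ
  Bonds formed (products):
    C=O: 8 × 778 = 6224
    O–H: 12 × 475 = 5700
    Σ(formed) = 11924 kJ
  ΔH_I = 9363 − 11924 = −2561 kJ
Reaction II:
  Bonds broken (reactants):
    C–C: 1 × 340 = 340
    C–H: 5 × 429 = 2145
    C–O: 1 × 347 = 347
    O–H: 1 × 475 = 475
    Σ(broken) = 3307 kJ
  Bonds formed (products):
    C–H: 4 × 429 = 1716
    C=C: 1 × 601 = 601
    O–H: 2 × 475 = 950
    Σ(formed) = 3267 kJ
  ΔH_II = 3307 − 3267 = +40 kJ
ΔH_I − ΔH_II = −2601 kJ, so reaction I has the more negative ΔH; |ΔH_I − ΔH_II| = 2601 kJ.

Reaction I, by 2601 kJ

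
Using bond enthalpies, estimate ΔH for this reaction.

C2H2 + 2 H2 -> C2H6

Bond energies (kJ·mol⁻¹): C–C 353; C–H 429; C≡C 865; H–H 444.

ΔH ≈ −316 kJ

Bonds broken (reactants):
  C≡C: 1 × 865 = 865
  C–H: 2 × 429 = 858
  H–H: 2 × 444 = 888
  Σ(broken) = 2611 kJ
Bonds formed (products):
  C–C: 1 × 353 = 353
  C–H: 6 × 429 = 2574
  Σ(formed) = 2927 kJ
ΔH = Σ(broken) − Σ(formed) = 2611 − 2927 = −316 kJ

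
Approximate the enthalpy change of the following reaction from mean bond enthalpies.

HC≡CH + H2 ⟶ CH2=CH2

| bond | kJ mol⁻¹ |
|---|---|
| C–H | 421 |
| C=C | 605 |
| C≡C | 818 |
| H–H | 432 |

ΔH ≈ −197 kJ

Bonds broken (reactants):
  C≡C: 1 × 818 = 818
  C–H: 2 × 421 = 842
  H–H: 1 × 432 = 432
  Σ(broken) = 2092 kJ
Bonds formed (products):
  C–H: 4 × 421 = 1684
  C=C: 1 × 605 = 605
  Σ(formed) = 2289 kJ
ΔH = Σ(broken) − Σ(formed) = 2092 − 2289 = −197 kJ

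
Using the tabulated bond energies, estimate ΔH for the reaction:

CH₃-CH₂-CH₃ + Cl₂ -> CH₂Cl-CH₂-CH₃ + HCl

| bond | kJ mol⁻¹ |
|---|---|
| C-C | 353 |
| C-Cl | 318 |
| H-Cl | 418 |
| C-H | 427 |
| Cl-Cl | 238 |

ΔH ≈ −71 kJ

Bonds broken (reactants):
  C-C: 2 × 353 = 706
  C-H: 8 × 427 = 3416
  Cl-Cl: 1 × 238 = 238
  Σ(broken) = 4360 kJ
Bonds formed (products):
  C-C: 2 × 353 = 706
  C-Cl: 1 × 318 = 318
  C-H: 7 × 427 = 2989
  H-Cl: 1 × 418 = 418
  Σ(formed) = 4431 kJ
ΔH = Σ(broken) − Σ(formed) = 4360 − 4431 = −71 kJ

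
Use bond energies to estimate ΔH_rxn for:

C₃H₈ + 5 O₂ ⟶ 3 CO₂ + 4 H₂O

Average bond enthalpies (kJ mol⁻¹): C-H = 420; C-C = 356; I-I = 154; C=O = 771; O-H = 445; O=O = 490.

Bonds broken (reactants):
  C-C: 2 × 356 = 712
  C-H: 8 × 420 = 3360
  O=O: 5 × 490 = 2450
  Σ(broken) = 6522 kJ
Bonds formed (products):
  C=O: 6 × 771 = 4626
  O-H: 8 × 445 = 3560
  Σ(formed) = 8186 kJ
ΔH = Σ(broken) − Σ(formed) = 6522 − 8186 = −1664 kJ

ΔH ≈ −1664 kJ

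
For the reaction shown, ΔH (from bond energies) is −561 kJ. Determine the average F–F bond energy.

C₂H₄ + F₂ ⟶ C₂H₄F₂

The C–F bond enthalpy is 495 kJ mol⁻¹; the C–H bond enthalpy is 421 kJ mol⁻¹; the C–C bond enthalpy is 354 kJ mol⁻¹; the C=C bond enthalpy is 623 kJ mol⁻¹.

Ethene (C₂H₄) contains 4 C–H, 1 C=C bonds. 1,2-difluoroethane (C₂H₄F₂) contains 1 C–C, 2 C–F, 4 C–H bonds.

Let D be the F–F bond energy.
Σ(broken) = 4×421 + 1×623 + 1×D = 2307 + D
Σ(formed) = 1×354 + 2×495 + 4×421 = 3028
ΔH = Σ(broken) − Σ(formed) = (2307 + D) − (3028) = −721 + D
Setting this equal to −561 kJ gives D = 160 kJ/mol.

D(F–F) ≈ 160 kJ/mol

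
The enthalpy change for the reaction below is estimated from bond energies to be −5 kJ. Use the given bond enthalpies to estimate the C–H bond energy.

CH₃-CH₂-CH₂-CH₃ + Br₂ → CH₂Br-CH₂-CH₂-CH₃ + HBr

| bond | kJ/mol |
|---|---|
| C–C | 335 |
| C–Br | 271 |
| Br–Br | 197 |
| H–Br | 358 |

Let D be the C–H bond energy.
Σ(broken) = 1×197 + 3×335 + 10×D = 1202 + 10D
Σ(formed) = 1×271 + 3×335 + 9×D + 1×358 = 1634 + 9D
ΔH = Σ(broken) − Σ(formed) = (1202 + 10D) − (1634 + 9D) = −432 + D
Setting this equal to −5 kJ gives D = 427 kJ/mol.

D(C–H) ≈ 427 kJ/mol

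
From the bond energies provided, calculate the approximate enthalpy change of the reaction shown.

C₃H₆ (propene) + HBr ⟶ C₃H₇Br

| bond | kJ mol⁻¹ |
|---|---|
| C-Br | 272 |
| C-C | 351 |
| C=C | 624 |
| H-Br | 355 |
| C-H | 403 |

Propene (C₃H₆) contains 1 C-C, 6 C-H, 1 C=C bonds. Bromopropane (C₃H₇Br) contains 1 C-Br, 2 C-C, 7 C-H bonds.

Bonds broken (reactants):
  C-C: 1 × 351 = 351
  C-H: 6 × 403 = 2418
  C=C: 1 × 624 = 624
  H-Br: 1 × 355 = 355
  Σ(broken) = 3748 kJ
Bonds formed (products):
  C-Br: 1 × 272 = 272
  C-C: 2 × 351 = 702
  C-H: 7 × 403 = 2821
  Σ(formed) = 3795 kJ
ΔH = Σ(broken) − Σ(formed) = 3748 − 3795 = −47 kJ

ΔH ≈ −47 kJ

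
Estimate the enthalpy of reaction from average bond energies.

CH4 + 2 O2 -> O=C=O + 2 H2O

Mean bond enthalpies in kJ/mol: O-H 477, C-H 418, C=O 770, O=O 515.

ΔH ≈ −746 kJ

Bonds broken (reactants):
  C-H: 4 × 418 = 1672
  O=O: 2 × 515 = 1030
  Σ(broken) = 2702 kJ
Bonds formed (products):
  C=O: 2 × 770 = 1540
  O-H: 4 × 477 = 1908
  Σ(formed) = 3448 kJ
ΔH = Σ(broken) − Σ(formed) = 2702 − 3448 = −746 kJ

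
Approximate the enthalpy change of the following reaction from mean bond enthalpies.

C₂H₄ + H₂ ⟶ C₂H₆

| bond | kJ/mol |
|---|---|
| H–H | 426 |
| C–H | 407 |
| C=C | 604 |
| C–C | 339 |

Bonds broken (reactants):
  C–H: 4 × 407 = 1628
  C=C: 1 × 604 = 604
  H–H: 1 × 426 = 426
  Σ(broken) = 2658 kJ
Bonds formed (products):
  C–C: 1 × 339 = 339
  C–H: 6 × 407 = 2442
  Σ(formed) = 2781 kJ
ΔH = Σ(broken) − Σ(formed) = 2658 − 2781 = −123 kJ

ΔH ≈ −123 kJ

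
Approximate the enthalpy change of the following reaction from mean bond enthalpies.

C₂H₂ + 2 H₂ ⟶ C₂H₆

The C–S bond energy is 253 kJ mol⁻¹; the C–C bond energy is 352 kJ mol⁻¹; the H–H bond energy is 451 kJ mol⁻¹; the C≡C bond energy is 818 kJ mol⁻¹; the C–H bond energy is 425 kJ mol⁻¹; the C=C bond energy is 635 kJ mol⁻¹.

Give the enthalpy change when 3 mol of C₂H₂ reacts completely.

ΔH = −996 kJ

Bonds broken (reactants):
  C≡C: 1 × 818 = 818
  C–H: 2 × 425 = 850
  H–H: 2 × 451 = 902
  Σ(broken) = 2570 kJ
Bonds formed (products):
  C–C: 1 × 352 = 352
  C–H: 6 × 425 = 2550
  Σ(formed) = 2902 kJ
ΔH = Σ(broken) − Σ(formed) = 2570 − 2902 = −332 kJ
For 3× the reaction as written: 3 × (−332) = −996 kJ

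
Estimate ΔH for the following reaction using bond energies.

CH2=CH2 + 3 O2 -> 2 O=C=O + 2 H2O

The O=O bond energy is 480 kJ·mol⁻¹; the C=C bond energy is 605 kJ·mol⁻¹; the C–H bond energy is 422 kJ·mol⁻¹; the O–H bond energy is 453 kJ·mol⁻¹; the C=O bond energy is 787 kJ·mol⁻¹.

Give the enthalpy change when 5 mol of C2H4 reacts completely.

ΔH = −6135 kJ

Bonds broken (reactants):
  C–H: 4 × 422 = 1688
  C=C: 1 × 605 = 605
  O=O: 3 × 480 = 1440
  Σ(broken) = 3733 kJ
Bonds formed (products):
  C=O: 4 × 787 = 3148
  O–H: 4 × 453 = 1812
  Σ(formed) = 4960 kJ
ΔH = Σ(broken) − Σ(formed) = 3733 − 4960 = −1227 kJ
For 5× the reaction as written: 5 × (−1227) = −6135 kJ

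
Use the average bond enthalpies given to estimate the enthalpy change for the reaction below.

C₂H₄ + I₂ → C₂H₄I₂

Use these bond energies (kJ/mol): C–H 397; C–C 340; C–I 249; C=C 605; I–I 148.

ΔH ≈ −85 kJ

Bonds broken (reactants):
  C–H: 4 × 397 = 1588
  C=C: 1 × 605 = 605
  I–I: 1 × 148 = 148
  Σ(broken) = 2341 kJ
Bonds formed (products):
  C–C: 1 × 340 = 340
  C–H: 4 × 397 = 1588
  C–I: 2 × 249 = 498
  Σ(formed) = 2426 kJ
ΔH = Σ(broken) − Σ(formed) = 2341 − 2426 = −85 kJ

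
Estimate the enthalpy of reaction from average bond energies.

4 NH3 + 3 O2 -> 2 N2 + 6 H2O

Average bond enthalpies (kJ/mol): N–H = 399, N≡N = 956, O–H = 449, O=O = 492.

ΔH ≈ −1036 kJ

Bonds broken (reactants):
  N–H: 12 × 399 = 4788
  O=O: 3 × 492 = 1476
  Σ(broken) = 6264 kJ
Bonds formed (products):
  N≡N: 2 × 956 = 1912
  O–H: 12 × 449 = 5388
  Σ(formed) = 7300 kJ
ΔH = Σ(broken) − Σ(formed) = 6264 − 7300 = −1036 kJ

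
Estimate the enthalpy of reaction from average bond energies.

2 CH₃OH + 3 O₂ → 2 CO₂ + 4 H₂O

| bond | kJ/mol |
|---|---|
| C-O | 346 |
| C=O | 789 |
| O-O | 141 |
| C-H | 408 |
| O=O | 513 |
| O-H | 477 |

Bonds broken (reactants):
  C-H: 6 × 408 = 2448
  C-O: 2 × 346 = 692
  O-H: 2 × 477 = 954
  O=O: 3 × 513 = 1539
  Σ(broken) = 5633 kJ
Bonds formed (products):
  C=O: 4 × 789 = 3156
  O-H: 8 × 477 = 3816
  Σ(formed) = 6972 kJ
ΔH = Σ(broken) − Σ(formed) = 5633 − 6972 = −1339 kJ

ΔH ≈ −1339 kJ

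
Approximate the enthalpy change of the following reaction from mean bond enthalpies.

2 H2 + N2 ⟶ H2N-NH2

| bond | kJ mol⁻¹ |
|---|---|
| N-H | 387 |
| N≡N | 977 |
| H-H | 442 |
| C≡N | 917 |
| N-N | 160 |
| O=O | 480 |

ΔH ≈ +153 kJ

Bonds broken (reactants):
  H-H: 2 × 442 = 884
  N≡N: 1 × 977 = 977
  Σ(broken) = 1861 kJ
Bonds formed (products):
  N-H: 4 × 387 = 1548
  N-N: 1 × 160 = 160
  Σ(formed) = 1708 kJ
ΔH = Σ(broken) − Σ(formed) = 1861 − 1708 = +153 kJ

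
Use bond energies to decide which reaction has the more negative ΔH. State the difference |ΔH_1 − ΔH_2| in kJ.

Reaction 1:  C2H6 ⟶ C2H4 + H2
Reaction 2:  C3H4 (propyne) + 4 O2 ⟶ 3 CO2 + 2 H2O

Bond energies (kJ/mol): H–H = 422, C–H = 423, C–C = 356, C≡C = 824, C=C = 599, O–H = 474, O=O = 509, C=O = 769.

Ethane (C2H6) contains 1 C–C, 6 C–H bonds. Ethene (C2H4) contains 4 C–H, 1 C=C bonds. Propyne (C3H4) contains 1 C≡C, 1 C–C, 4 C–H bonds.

Reaction 2, by 1783 kJ

Reaction 1:
  Bonds broken (reactants):
    C–C: 1 × 356 = 356
    C–H: 6 × 423 = 2538
    Σ(broken) = 2894 kJ
  Bonds formed (products):
    C–H: 4 × 423 = 1692
    C=C: 1 × 599 = 599
    H–H: 1 × 422 = 422
    Σ(formed) = 2713 kJ
  ΔH_1 = 2894 − 2713 = +181 kJ
Reaction 2:
  Bonds broken (reactants):
    C≡C: 1 × 824 = 824
    C–C: 1 × 356 = 356
    C–H: 4 × 423 = 1692
    O=O: 4 × 509 = 2036
    Σ(broken) = 4908 kJ
  Bonds formed (products):
    C=O: 6 × 769 = 4614
    O–H: 4 × 474 = 1896
    Σ(formed) = 6510 kJ
  ΔH_2 = 4908 − 6510 = −1602 kJ
ΔH_1 − ΔH_2 = +1783 kJ, so reaction 2 has the more negative ΔH; |ΔH_1 − ΔH_2| = 1783 kJ.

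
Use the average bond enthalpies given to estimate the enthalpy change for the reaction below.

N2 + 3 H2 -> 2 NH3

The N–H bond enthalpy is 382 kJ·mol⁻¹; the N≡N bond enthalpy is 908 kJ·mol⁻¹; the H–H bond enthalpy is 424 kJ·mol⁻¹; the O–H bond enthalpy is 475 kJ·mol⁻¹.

Bonds broken (reactants):
  H–H: 3 × 424 = 1272
  N≡N: 1 × 908 = 908
  Σ(broken) = 2180 kJ
Bonds formed (products):
  N–H: 6 × 382 = 2292
  Σ(formed) = 2292 kJ
ΔH = Σ(broken) − Σ(formed) = 2180 − 2292 = −112 kJ

ΔH ≈ −112 kJ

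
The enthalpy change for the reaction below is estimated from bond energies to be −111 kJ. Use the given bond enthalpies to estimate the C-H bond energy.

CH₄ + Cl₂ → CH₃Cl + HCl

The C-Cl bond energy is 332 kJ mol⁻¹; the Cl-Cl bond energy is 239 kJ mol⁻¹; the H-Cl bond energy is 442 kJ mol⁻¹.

D(C-H) ≈ 424 kJ/mol

Let D be the C-H bond energy.
Σ(broken) = 4×D + 1×239 = 239 + 4D
Σ(formed) = 1×332 + 3×D + 1×442 = 774 + 3D
ΔH = Σ(broken) − Σ(formed) = (239 + 4D) − (774 + 3D) = −535 + D
Setting this equal to −111 kJ gives D = 424 kJ/mol.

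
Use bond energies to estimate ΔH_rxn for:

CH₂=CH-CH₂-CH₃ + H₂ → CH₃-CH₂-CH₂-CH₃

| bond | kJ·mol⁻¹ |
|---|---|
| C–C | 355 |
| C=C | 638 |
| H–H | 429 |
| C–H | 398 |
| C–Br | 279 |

Bonds broken (reactants):
  C–C: 2 × 355 = 710
  C–H: 8 × 398 = 3184
  C=C: 1 × 638 = 638
  H–H: 1 × 429 = 429
  Σ(broken) = 4961 kJ
Bonds formed (products):
  C–C: 3 × 355 = 1065
  C–H: 10 × 398 = 3980
  Σ(formed) = 5045 kJ
ΔH = Σ(broken) − Σ(formed) = 4961 − 5045 = −84 kJ

ΔH ≈ −84 kJ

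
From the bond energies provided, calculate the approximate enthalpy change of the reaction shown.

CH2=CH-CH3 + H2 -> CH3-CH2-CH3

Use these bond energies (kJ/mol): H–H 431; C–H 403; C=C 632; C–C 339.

Bonds broken (reactants):
  C–C: 1 × 339 = 339
  C–H: 6 × 403 = 2418
  C=C: 1 × 632 = 632
  H–H: 1 × 431 = 431
  Σ(broken) = 3820 kJ
Bonds formed (products):
  C–C: 2 × 339 = 678
  C–H: 8 × 403 = 3224
  Σ(formed) = 3902 kJ
ΔH = Σ(broken) − Σ(formed) = 3820 − 3902 = −82 kJ

ΔH ≈ −82 kJ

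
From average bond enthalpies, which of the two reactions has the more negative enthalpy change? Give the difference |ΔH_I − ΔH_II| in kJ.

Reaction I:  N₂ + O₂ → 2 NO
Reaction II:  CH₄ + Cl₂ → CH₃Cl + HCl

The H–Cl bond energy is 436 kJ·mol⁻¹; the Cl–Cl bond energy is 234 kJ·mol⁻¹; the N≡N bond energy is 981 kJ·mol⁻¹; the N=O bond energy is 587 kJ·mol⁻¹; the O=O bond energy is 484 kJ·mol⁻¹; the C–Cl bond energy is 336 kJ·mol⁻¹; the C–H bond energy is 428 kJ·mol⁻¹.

Reaction II, by 401 kJ

Reaction I:
  Bonds broken (reactants):
    N≡N: 1 × 981 = 981
    O=O: 1 × 484 = 484
    Σ(broken) = 1465 kJ
  Bonds formed (products):
    N=O: 2 × 587 = 1174
    Σ(formed) = 1174 kJ
  ΔH_I = 1465 − 1174 = +291 kJ
Reaction II:
  Bonds broken (reactants):
    C–H: 4 × 428 = 1712
    Cl–Cl: 1 × 234 = 234
    Σ(broken) = 1946 kJ
  Bonds formed (products):
    C–Cl: 1 × 336 = 336
    C–H: 3 × 428 = 1284
    H–Cl: 1 × 436 = 436
    Σ(formed) = 2056 kJ
  ΔH_II = 1946 − 2056 = −110 kJ
ΔH_I − ΔH_II = +401 kJ, so reaction II has the more negative ΔH; |ΔH_I − ΔH_II| = 401 kJ.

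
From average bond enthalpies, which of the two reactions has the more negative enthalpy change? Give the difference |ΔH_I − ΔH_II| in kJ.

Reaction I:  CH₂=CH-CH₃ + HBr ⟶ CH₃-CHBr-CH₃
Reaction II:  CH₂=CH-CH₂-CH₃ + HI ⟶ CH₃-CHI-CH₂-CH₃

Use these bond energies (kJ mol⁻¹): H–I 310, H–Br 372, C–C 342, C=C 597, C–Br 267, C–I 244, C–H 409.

Reaction II, by 39 kJ

Reaction I:
  Bonds broken (reactants):
    C–C: 1 × 342 = 342
    C–H: 6 × 409 = 2454
    C=C: 1 × 597 = 597
    H–Br: 1 × 372 = 372
    Σ(broken) = 3765 kJ
  Bonds formed (products):
    C–Br: 1 × 267 = 267
    C–C: 2 × 342 = 684
    C–H: 7 × 409 = 2863
    Σ(formed) = 3814 kJ
  ΔH_I = 3765 − 3814 = −49 kJ
Reaction II:
  Bonds broken (reactants):
    C–C: 2 × 342 = 684
    C–H: 8 × 409 = 3272
    C=C: 1 × 597 = 597
    H–I: 1 × 310 = 310
    Σ(broken) = 4863 kJ
  Bonds formed (products):
    C–C: 3 × 342 = 1026
    C–H: 9 × 409 = 3681
    C–I: 1 × 244 = 244
    Σ(formed) = 4951 kJ
  ΔH_II = 4863 − 4951 = −88 kJ
ΔH_I − ΔH_II = +39 kJ, so reaction II has the more negative ΔH; |ΔH_I − ΔH_II| = 39 kJ.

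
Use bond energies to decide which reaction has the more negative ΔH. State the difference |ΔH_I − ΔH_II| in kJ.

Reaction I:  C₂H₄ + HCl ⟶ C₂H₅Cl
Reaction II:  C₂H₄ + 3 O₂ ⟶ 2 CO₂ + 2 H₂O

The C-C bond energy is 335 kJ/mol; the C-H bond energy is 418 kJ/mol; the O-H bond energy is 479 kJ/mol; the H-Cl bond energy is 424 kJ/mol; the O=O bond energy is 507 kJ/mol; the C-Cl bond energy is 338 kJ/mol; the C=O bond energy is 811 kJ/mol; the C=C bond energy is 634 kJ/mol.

Reaction I:
  Bonds broken (reactants):
    C-H: 4 × 418 = 1672
    C=C: 1 × 634 = 634
    H-Cl: 1 × 424 = 424
    Σ(broken) = 2730 kJ
  Bonds formed (products):
    C-C: 1 × 335 = 335
    C-Cl: 1 × 338 = 338
    C-H: 5 × 418 = 2090
    Σ(formed) = 2763 kJ
  ΔH_I = 2730 − 2763 = −33 kJ
Reaction II:
  Bonds broken (reactants):
    C-H: 4 × 418 = 1672
    C=C: 1 × 634 = 634
    O=O: 3 × 507 = 1521
    Σ(broken) = 3827 kJ
  Bonds formed (products):
    C=O: 4 × 811 = 3244
    O-H: 4 × 479 = 1916
    Σ(formed) = 5160 kJ
  ΔH_II = 3827 − 5160 = −1333 kJ
ΔH_I − ΔH_II = +1300 kJ, so reaction II has the more negative ΔH; |ΔH_I − ΔH_II| = 1300 kJ.

Reaction II, by 1300 kJ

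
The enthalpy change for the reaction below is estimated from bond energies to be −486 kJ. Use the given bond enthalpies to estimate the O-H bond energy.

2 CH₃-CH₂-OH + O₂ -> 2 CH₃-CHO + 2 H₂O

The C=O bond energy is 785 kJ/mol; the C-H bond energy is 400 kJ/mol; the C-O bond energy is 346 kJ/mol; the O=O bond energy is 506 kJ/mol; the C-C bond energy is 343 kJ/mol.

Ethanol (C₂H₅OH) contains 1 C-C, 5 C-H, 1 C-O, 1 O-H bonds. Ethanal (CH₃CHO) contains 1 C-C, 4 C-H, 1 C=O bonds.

D(O-H) ≈ 457 kJ/mol

Let D be the O-H bond energy.
Σ(broken) = 2×343 + 10×400 + 2×346 + 2×D + 1×506 = 5884 + 2D
Σ(formed) = 2×343 + 8×400 + 2×785 + 4×D = 5456 + 4D
ΔH = Σ(broken) − Σ(formed) = (5884 + 2D) − (5456 + 4D) = +428 − 2D
Setting this equal to −486 kJ gives 2D = 914, so D = 457 kJ/mol.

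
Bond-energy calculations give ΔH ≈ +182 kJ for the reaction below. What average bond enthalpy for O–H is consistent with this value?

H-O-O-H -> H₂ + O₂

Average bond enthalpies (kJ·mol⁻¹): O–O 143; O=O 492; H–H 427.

Let D be the O–H bond energy.
Σ(broken) = 2×D + 1×143 = 143 + 2D
Σ(formed) = 1×427 + 1×492 = 919
ΔH = Σ(broken) − Σ(formed) = (143 + 2D) − (919) = −776 + 2D
Setting this equal to +182 kJ gives 2D = 958, so D = 479 kJ/mol.

D(O–H) ≈ 479 kJ/mol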